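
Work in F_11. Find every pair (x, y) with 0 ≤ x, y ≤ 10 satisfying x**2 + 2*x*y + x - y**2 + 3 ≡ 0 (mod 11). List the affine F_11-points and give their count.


Affine F_11-points: {(0, 5), (0, 6), (5, 0), (5, 10), (6, 4), (6, 8), (7, 4), (7, 10), (9, 1), (9, 6), (10, 1), (10, 8)}; count = 12.

For each of the 121 pairs (x, y) ∈ F_11², evaluate f(x, y) mod 11. Record the zeros.
  x = 0: [0↦3, 1↦2, 2↦10, 3↦5, 4↦9, 5↦0, 6↦0, 7↦9, 8↦5, 9↦10, 10↦2]  zeros at y ∈ {5, 6}
  x = 1: [0↦5, 1↦6, 2↦5, 3↦2, 4↦8, 5↦1, 6↦3, 7↦3, 8↦1, 9↦8, 10↦2]  zeros at y ∈ ∅
  x = 2: [0↦9, 1↦1, 2↦2, 3↦1, 4↦9, 5↦4, 6↦8, 7↦10, 8↦10, 9↦8, 10↦4]  zeros at y ∈ ∅
  x = 3: [0↦4, 1↦9, 2↦1, 3↦2, 4↦1, 5↦9, 6↦4, 7↦8, 8↦10, 9↦10, 10↦8]  zeros at y ∈ ∅
  x = 4: [0↦1, 1↦8, 2↦2, 3↦5, 4↦6, 5↦5, 6↦2, 7↦8, 8↦1, 9↦3, 10↦3]  zeros at y ∈ ∅
  x = 5: [0↦0, 1↦9, 2↦5, 3↦10, 4↦2, 5↦3, 6↦2, 7↦10, 8↦5, 9↦9, 10↦0]  zeros at y ∈ {0, 10}
  x = 6: [0↦1, 1↦1, 2↦10, 3↦6, 4↦0, 5↦3, 6↦4, 7↦3, 8↦0, 9↦6, 10↦10]  zeros at y ∈ {4, 8}
  x = 7: [0↦4, 1↦6, 2↦6, 3↦4, 4↦0, 5↦5, 6↦8, 7↦9, 8↦8, 9↦5, 10↦0]  zeros at y ∈ {4, 10}
  x = 8: [0↦9, 1↦2, 2↦4, 3↦4, 4↦2, 5↦9, 6↦3, 7↦6, 8↦7, 9↦6, 10↦3]  zeros at y ∈ ∅
  x = 9: [0↦5, 1↦0, 2↦4, 3↦6, 4↦6, 5↦4, 6↦0, 7↦5, 8↦8, 9↦9, 10↦8]  zeros at y ∈ {1, 6}
  x = 10: [0↦3, 1↦0, 2↦6, 3↦10, 4↦1, 5↦1, 6↦10, 7↦6, 8↦0, 9↦3, 10↦4]  zeros at y ∈ {1, 8}
Collecting zeros: affine points = {(0, 5), (0, 6), (5, 0), (5, 10), (6, 4), (6, 8), (7, 4), (7, 10), (9, 1), (9, 6), (10, 1), (10, 8)}.
Total count |C(F_11)_aff| = 12.


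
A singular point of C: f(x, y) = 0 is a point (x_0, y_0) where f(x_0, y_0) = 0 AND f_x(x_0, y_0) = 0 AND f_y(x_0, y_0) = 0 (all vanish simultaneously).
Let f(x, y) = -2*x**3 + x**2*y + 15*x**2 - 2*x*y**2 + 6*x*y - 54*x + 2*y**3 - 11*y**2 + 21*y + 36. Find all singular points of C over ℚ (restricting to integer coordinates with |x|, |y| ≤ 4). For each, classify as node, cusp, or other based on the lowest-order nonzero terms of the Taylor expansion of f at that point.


Singular points: {(3, 3)}; classification: cusp.

Compute partial derivatives:
  f_x = -6*x**2 + 2*x*y + 30*x - 2*y**2 + 6*y - 54.
  f_y = x**2 - 4*x*y + 6*x + 6*y**2 - 22*y + 21.
Scan x_0 ∈ {−4, ..., 4}. For each x_0, f_y(x_0, y) is a polynomial in y; find its integer roots y ∈ {−4, ..., 4}, then test f_x and f at those candidates.
  x = -4: f_y(-4, y) = 6*y**2 - 6*y + 13; no integer root y with |y| ≤ 4.
  x = -3: f_y(-3, y) = 6*y**2 - 10*y + 12; no integer root y with |y| ≤ 4.
  x = -2: f_y(-2, y) = 6*y**2 - 14*y + 13; no integer root y with |y| ≤ 4.
  x = -1: f_y(-1, y) = 6*y**2 - 18*y + 16; no integer root y with |y| ≤ 4.
  x = 0: f_y(0, y) = 6*y**2 - 22*y + 21; no integer root y with |y| ≤ 4.
  x = 1: f_y(1, y) = 6*y**2 - 26*y + 28; vanishes at y ∈ {2}. (1, 2): f_x = -22 ≠ 0.
  x = 2: f_y(2, y) = 6*y**2 - 30*y + 37; no integer root y with |y| ≤ 4.
  x = 3: f_y(3, y) = 6*y**2 - 34*y + 48; vanishes at y ∈ {3}. (3, 3): f_x = 0, f = 0 — SINGULAR.
  x = 4: f_y(4, y) = 6*y**2 - 38*y + 61; no integer root y with |y| ≤ 4.
Only singular point on the grid: (3, 3).
Classify: substitute x = 3 + u, y = 3 + v and expand: f = -2*u**3 + u**2*v - 2*u*v**2 + 2*v**3 + v**2.
No constant or linear terms (consistent with a singular point). Quadratic part: v**2. Cubic part: -2*u**3 + u**2*v - 2*u*v**2 + 2*v**3.
The quadratic part v**2 is a perfect square, so there is a single (double) tangent line v = 0, i.e. y = 3. Restricting the cubic part to that line (v = 0) leaves -2*u**3 ≠ 0, so f is not divisible by v and the branch is v² ≈ 2*u**3 to lowest order — this is a cusp.
Classification: cusp.


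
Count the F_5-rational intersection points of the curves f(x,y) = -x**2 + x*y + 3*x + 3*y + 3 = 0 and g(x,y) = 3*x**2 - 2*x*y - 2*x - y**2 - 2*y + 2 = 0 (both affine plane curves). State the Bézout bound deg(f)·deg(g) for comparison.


Common zeros: {(2, 0), (2, 4)}; count = 2; Bézout bound = 4.

deg(f) = 2, deg(g) = 2, so Bézout bound = 4.
Scan x ∈ F_5. For each x, list the y ∈ F_5 with f(x, y) ≡ 0 and those with g(x, y) ≡ 0 (mod 5); the common zeros in that column are the intersection.
  x = 0: f ≡ 0 at y ∈ {4}; g ≡ 0 at y ∈ ∅; common: ∅.
  x = 1: f ≡ 0 at y ∈ {0}; g ≡ 0 at y ∈ ∅; common: ∅.
  x = 2: f ≡ 0 at y ∈ {0, 1, 2, 3, 4}; g ≡ 0 at y ∈ {0, 4}; common: {0, 4}.
  x = 3: f ≡ 0 at y ∈ {2}; g ≡ 0 at y ∈ {3, 4}; common: ∅.
  x = 4: f ≡ 0 at y ∈ {3}; g ≡ 0 at y ∈ ∅; common: ∅.
Collecting: common zeros = {(2, 0), (2, 4)}, so the count is 2.
Comparison with the Bézout bound: 2 ≤ 4 = deg(f)·deg(g), as expected for curves with no common component (the affine F_5-count falls short of the bound because intersections may lie at infinity, over extension fields, or carry multiplicity).


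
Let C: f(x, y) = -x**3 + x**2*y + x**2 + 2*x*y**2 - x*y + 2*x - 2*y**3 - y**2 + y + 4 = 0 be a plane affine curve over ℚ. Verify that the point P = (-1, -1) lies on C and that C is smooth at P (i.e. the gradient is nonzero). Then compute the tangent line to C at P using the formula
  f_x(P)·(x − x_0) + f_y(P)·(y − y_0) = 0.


Tangent line at P: 2*x + 3*y + 5 = 0.

Step 1: f(-1, -1) = 0, so P lies on C.
Step 2: partial derivatives
  f_x(x, y) = -3*x**2 + 2*x*y + 2*x + 2*y**2 - y + 2, f_y(x, y) = x**2 + 4*x*y - x - 6*y**2 - 2*y + 1.
  f_x(P) = 2, f_y(P) = 3 (gradient nonzero, so P is smooth).
Step 3: tangent line at P: 2·(x − -1) + 3·(y − -1) = 0.
Expanding: 2*x + 3*y + 5 = 0.


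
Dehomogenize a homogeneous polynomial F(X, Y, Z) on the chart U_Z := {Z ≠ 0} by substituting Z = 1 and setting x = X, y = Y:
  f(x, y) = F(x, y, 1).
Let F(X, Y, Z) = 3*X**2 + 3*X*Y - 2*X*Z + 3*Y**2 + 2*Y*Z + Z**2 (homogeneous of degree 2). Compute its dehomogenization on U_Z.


f(x, y) = 3*x**2 + 3*x*y - 2*x + 3*y**2 + 2*y + 1

On U_Z we set Z = 1. Each monomial c·X^i·Y^j·Z^k in F becomes c·x^i·y^j·1^k = c·x^i·y^j.
Substituting Z = 1: F(X, Y, 1) = 3*x**2 + 3*x*y - 2*x + 3*y**2 + 2*y + 1.
Note: deg(f) ≤ deg(F) = 2; strict inequality happens when F is divisible by Z (lost terms).


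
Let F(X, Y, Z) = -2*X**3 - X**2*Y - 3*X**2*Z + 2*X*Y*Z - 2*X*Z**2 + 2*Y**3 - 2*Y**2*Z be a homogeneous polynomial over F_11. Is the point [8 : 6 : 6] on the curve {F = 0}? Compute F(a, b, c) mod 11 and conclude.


F(8,6,6) ≡ 3 (mod 11); P is NOT on the curve.

Evaluate F(8, 6, 6) term-by-term (mod 11).
  -2*X**3 ↦ -2·512·1·1 = -1024
  -X**2*Y ↦ -1·64·6·1 = -384
  -3*X**2*Z ↦ -3·64·1·6 = -1152
  2*X*Y*Z ↦ 2·8·6·6 = 576
  -2*X*Z**2 ↦ -2·8·1·36 = -576
  2*Y**3 ↦ 2·1·216·1 = 432
  -2*Y**2*Z ↦ -2·1·36·6 = -432
Sum: F(8, 6, 6) = (-1024) + (-384) + (-1152) + (576) + (-576) + (432) + (-432) = -2560.
Reducing mod 11: -2560 ≡ 3 (mod 11).
Since F(a, b, c) ≡ 3 ≠ 0 (mod 11), P does NOT lie on the curve.


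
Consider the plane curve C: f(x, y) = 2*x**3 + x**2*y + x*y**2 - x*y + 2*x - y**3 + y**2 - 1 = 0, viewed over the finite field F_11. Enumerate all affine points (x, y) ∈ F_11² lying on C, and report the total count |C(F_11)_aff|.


Affine F_11-points: {(0, 9), (1, 7), (2, 4), (2, 6), (4, 7), (7, 1), (7, 6), (8, 5), (8, 7), (8, 8), (9, 4), (10, 6)}; count = 12.

For each of the 121 pairs (x, y) ∈ F_11², evaluate f(x, y) mod 11. Record the zeros.
  x = 0: [0↦10, 1↦10, 2↦6, 3↦3, 4↦6, 5↦9, 6↦6, 7↦2, 8↦2, 9↦0, 10↦1]  zeros at y ∈ {9}
  x = 1: [0↦3, 1↦4, 2↦3, 3↦5, 4↦4, 5↦5, 6↦2, 7↦0, 8↦4, 9↦8, 10↦6]  zeros at y ∈ {7}
  x = 2: [0↦8, 1↦1, 2↦5, 3↦3, 4↦0, 5↦1, 6↦0, 7↦2, 8↦1, 9↦2, 10↦10]  zeros at y ∈ {4, 6}
  x = 3: [0↦4, 1↦2, 2↦2, 3↦9, 4↦6, 5↦9, 6↦1, 7↦9, 8↦5, 9↦5, 10↦3]  zeros at y ∈ ∅
  x = 4: [0↦3, 1↦8, 2↦6, 3↦2, 4↦1, 5↦8, 6↦6, 7↦0, 8↦6, 9↦7, 10↦8]  zeros at y ∈ {7}
  x = 5: [0↦6, 1↦9, 2↦7, 3↦5, 4↦8, 5↦10, 6↦5, 7↦9, 8↦5, 9↦9, 10↦4]  zeros at y ∈ ∅
  x = 6: [0↦3, 1↦6, 2↦6, 3↦8, 4↦6, 5↦5, 6↦10, 7↦4, 8↦3, 9↦1, 10↦3]  zeros at y ∈ ∅
  x = 7: [0↦6, 1↦0, 2↦4, 3↦1, 4↦7, 5↦5, 6↦0, 7↦8, 8↦1, 9↦6, 10↦6]  zeros at y ∈ {1, 6}
  x = 8: [0↦5, 1↦3, 2↦2, 3↦7, 4↦1, 5↦0, 6↦9, 7↦0, 8↦0, 9↦3, 10↦3]  zeros at y ∈ {5, 7, 8}
  x = 9: [0↦1, 1↦5, 2↦1, 3↦5, 4↦0, 5↦2, 6↦5, 7↦3, 8↦1, 9↦4, 10↦6]  zeros at y ∈ {4}
  x = 10: [0↦6, 1↦7, 2↦2, 3↦7, 4↦5, 5↦1, 6↦0, 7↦7, 8↦5, 9↦10, 10↦5]  zeros at y ∈ {6}
Collecting zeros: affine points = {(0, 9), (1, 7), (2, 4), (2, 6), (4, 7), (7, 1), (7, 6), (8, 5), (8, 7), (8, 8), (9, 4), (10, 6)}.
Total count |C(F_11)_aff| = 12.


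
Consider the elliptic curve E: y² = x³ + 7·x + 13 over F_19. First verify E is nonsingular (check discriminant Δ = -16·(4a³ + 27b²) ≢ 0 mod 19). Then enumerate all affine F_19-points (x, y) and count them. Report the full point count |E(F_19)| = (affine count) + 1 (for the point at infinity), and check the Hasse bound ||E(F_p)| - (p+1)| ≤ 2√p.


Affine points = {(2, 4), (2, 15), (3, 2), (3, 17), (6, 9), (6, 10), (7, 5), (7, 14), (8, 7), (8, 12), (9, 8), (9, 11), (10, 0), (12, 1), (12, 18), (14, 9), (14, 10), (15, 4), (15, 15), (18, 9), (18, 10)}; affine count = 21; |E(F_19)| = 22.

Discriminant check: Δ ∝ 4a³ + 27b² = 4·7³ + 27·13² = 4·343 + 27·169 ≡ 7 (mod 19). Nonzero ⇒ E is nonsingular.
For each x ∈ F_19, compute rhs = x³ + 7·x + 13 mod 19, then count y ∈ F_19 with y² ≡ rhs.
  x = 0: rhs = 13, matching y values: none (0 points).
  x = 1: rhs = 2, matching y values: none (0 points).
  x = 2: rhs = 16, matching y values: 4, 15 (2 points).
  x = 3: rhs = 4, matching y values: 2, 17 (2 points).
  x = 4: rhs = 10, matching y values: none (0 points).
  x = 5: rhs = 2, matching y values: none (0 points).
  x = 6: rhs = 5, matching y values: 9, 10 (2 points).
  x = 7: rhs = 6, matching y values: 5, 14 (2 points).
  x = 8: rhs = 11, matching y values: 7, 12 (2 points).
  x = 9: rhs = 7, matching y values: 8, 11 (2 points).
  x = 10: rhs = 0, matching y values: 0 (1 points).
  x = 11: rhs = 15, matching y values: none (0 points).
  x = 12: rhs = 1, matching y values: 1, 18 (2 points).
  x = 13: rhs = 2, matching y values: none (0 points).
  x = 14: rhs = 5, matching y values: 9, 10 (2 points).
  x = 15: rhs = 16, matching y values: 4, 15 (2 points).
  x = 16: rhs = 3, matching y values: none (0 points).
  x = 17: rhs = 10, matching y values: none (0 points).
  x = 18: rhs = 5, matching y values: 9, 10 (2 points).
Total affine count: 21.
Full point count |E(F_19)| = 21 + 1 = 22.
Hasse bound: |22 − (19+1)| = |2| = 2 ≤ 2√19 ≈ 8.7178 ✓.


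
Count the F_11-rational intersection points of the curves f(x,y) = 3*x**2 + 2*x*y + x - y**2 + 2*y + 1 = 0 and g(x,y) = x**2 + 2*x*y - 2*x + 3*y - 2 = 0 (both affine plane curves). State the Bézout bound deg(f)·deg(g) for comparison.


Common zeros: {(1, 5)}; count = 1; Bézout bound = 4.

deg(f) = 2, deg(g) = 2, so Bézout bound = 4.
Scan x ∈ F_11. For each x, list the y ∈ F_11 with f(x, y) ≡ 0 and those with g(x, y) ≡ 0 (mod 11); the common zeros in that column are the intersection.
  x = 0: f ≡ 0 at y ∈ ∅; g ≡ 0 at y ∈ {8}; common: ∅.
  x = 1: f ≡ 0 at y ∈ {5, 10}; g ≡ 0 at y ∈ {5}; common: {5}.
  x = 2: f ≡ 0 at y ∈ ∅; g ≡ 0 at y ∈ {5}; common: ∅.
  x = 3: f ≡ 0 at y ∈ {9, 10}; g ≡ 0 at y ∈ {6}; common: ∅.
  x = 4: f ≡ 0 at y ∈ {4, 6}; g ≡ 0 at y ∈ ∅; common: ∅.
  x = 5: f ≡ 0 at y ∈ ∅; g ≡ 0 at y ∈ {10}; common: ∅.
  x = 6: f ≡ 0 at y ∈ ∅; g ≡ 0 at y ∈ {0}; common: ∅.
  x = 7: f ≡ 0 at y ∈ ∅; g ≡ 0 at y ∈ {0}; common: ∅.
  x = 8: f ≡ 0 at y ∈ ∅; g ≡ 0 at y ∈ {8}; common: ∅.
  x = 9: f ≡ 0 at y ∈ {0, 9}; g ≡ 0 at y ∈ {6}; common: ∅.
  x = 10: f ≡ 0 at y ∈ {5, 6}; g ≡ 0 at y ∈ {10}; common: ∅.
Collecting: common zeros = {(1, 5)}, so the count is 1.
Comparison with the Bézout bound: 1 ≤ 4 = deg(f)·deg(g), as expected for curves with no common component (the affine F_11-count falls short of the bound because intersections may lie at infinity, over extension fields, or carry multiplicity).


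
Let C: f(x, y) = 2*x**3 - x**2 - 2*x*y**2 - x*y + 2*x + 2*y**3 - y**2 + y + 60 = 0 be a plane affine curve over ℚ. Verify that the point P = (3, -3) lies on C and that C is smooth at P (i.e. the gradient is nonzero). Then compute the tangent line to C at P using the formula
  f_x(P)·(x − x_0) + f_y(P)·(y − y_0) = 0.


Tangent line at P: 35*x + 94*y + 177 = 0.

Step 1: f(3, -3) = 0, so P lies on C.
Step 2: partial derivatives
  f_x(x, y) = 6*x**2 - 2*x - 2*y**2 - y + 2, f_y(x, y) = -4*x*y - x + 6*y**2 - 2*y + 1.
  f_x(P) = 35, f_y(P) = 94 (gradient nonzero, so P is smooth).
Step 3: tangent line at P: 35·(x − 3) + 94·(y − -3) = 0.
Expanding: 35*x + 94*y + 177 = 0.


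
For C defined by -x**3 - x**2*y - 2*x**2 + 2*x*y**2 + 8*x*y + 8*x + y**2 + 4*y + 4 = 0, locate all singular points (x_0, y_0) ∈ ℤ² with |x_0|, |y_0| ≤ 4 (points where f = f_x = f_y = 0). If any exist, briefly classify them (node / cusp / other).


Singular points: {(0, -2)}; classification: cusp.

Compute partial derivatives:
  f_x = -3*x**2 - 2*x*y - 4*x + 2*y**2 + 8*y + 8.
  f_y = -x**2 + 4*x*y + 8*x + 2*y + 4.
Scan x_0 ∈ {−4, ..., 4}. For each x_0, f_y(x_0, y) is a polynomial in y; find its integer roots y ∈ {−4, ..., 4}, then test f_x and f at those candidates.
  x = -4: f_y(-4, y) = -14*y - 44; no integer root y with |y| ≤ 4.
  x = -3: f_y(-3, y) = -10*y - 29; no integer root y with |y| ≤ 4.
  x = -2: f_y(-2, y) = -6*y - 16; no integer root y with |y| ≤ 4.
  x = -1: f_y(-1, y) = -2*y - 5; no integer root y with |y| ≤ 4.
  x = 0: f_y(0, y) = 2*y + 4; vanishes at y ∈ {-2}. (0, -2): f_x = 0, f = 0 — SINGULAR.
  x = 1: f_y(1, y) = 6*y + 11; no integer root y with |y| ≤ 4.
  x = 2: f_y(2, y) = 10*y + 16; no integer root y with |y| ≤ 4.
  x = 3: f_y(3, y) = 14*y + 19; no integer root y with |y| ≤ 4.
  x = 4: f_y(4, y) = 18*y + 20; no integer root y with |y| ≤ 4.
Only singular point on the grid: (0, -2).
Classify: substitute x = 0 + u, y = -2 + v and expand: f = -u**3 - u**2*v + 2*u*v**2 + v**2.
No constant or linear terms (consistent with a singular point). Quadratic part: v**2. Cubic part: -u**3 - u**2*v + 2*u*v**2.
The quadratic part v**2 is a perfect square, so there is a single (double) tangent line v = 0, i.e. y = -2. Restricting the cubic part to that line (v = 0) leaves -u**3 ≠ 0, so f is not divisible by v and the branch is v² ≈ u**3 to lowest order — this is a cusp.
Classification: cusp.


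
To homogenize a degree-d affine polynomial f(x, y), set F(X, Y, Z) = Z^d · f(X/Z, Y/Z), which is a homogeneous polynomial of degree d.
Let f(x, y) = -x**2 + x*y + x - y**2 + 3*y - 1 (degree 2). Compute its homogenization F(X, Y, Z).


F(X, Y, Z) = -X**2 + X*Y + X*Z - Y**2 + 3*Y*Z - Z**2

deg(f) = 2.
Substitute x = X/Z, y = Y/Z into f, then multiply by Z^2.
  monomial -1·x^2·y^0 ↦ -1·X^2·Y^0·Z^0.
  monomial 1·x^1·y^1 ↦ 1·X^1·Y^1·Z^0.
  monomial 1·x^1·y^0 ↦ 1·X^1·Y^0·Z^1.
  monomial -1·x^0·y^2 ↦ -1·X^0·Y^2·Z^0.
  monomial 3·x^0·y^1 ↦ 3·X^0·Y^1·Z^1.
  monomial -1·x^0·y^0 ↦ -1·X^0·Y^0·Z^2.
Collecting: F(X, Y, Z) = -X**2 + X*Y + X*Z - Y**2 + 3*Y*Z - Z**2.


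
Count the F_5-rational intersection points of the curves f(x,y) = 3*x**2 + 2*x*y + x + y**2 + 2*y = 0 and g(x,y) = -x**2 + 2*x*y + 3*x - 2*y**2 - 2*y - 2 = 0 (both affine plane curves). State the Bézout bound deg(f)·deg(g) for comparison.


Common zeros: ∅; count = 0; Bézout bound = 4.

deg(f) = 2, deg(g) = 2, so Bézout bound = 4.
Scan x ∈ F_5. For each x, list the y ∈ F_5 with f(x, y) ≡ 0 and those with g(x, y) ≡ 0 (mod 5); the common zeros in that column are the intersection.
  x = 0: f ≡ 0 at y ∈ {0, 3}; g ≡ 0 at y ∈ ∅; common: ∅.
  x = 1: f ≡ 0 at y ∈ {3}; g ≡ 0 at y ∈ {0}; common: ∅.
  x = 2: f ≡ 0 at y ∈ {2}; g ≡ 0 at y ∈ {0, 1}; common: ∅.
  x = 3: f ≡ 0 at y ∈ {0, 2}; g ≡ 0 at y ∈ {1}; common: ∅.
  x = 4: f ≡ 0 at y ∈ ∅; g ≡ 0 at y ∈ ∅; common: ∅.
Collecting: common zeros = ∅, so the count is 0.
Comparison with the Bézout bound: 0 ≤ 4 = deg(f)·deg(g), as expected for curves with no common component (the affine F_5-count falls short of the bound because intersections may lie at infinity, over extension fields, or carry multiplicity).


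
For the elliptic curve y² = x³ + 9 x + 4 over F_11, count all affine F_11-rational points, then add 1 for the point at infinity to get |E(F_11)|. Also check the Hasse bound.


Affine points = {(0, 2), (0, 9), (1, 5), (1, 6), (3, 5), (3, 6), (4, 4), (4, 7), (5, 3), (5, 8), (7, 5), (7, 6), (8, 4), (8, 7), (9, 0), (10, 4), (10, 7)}; affine count = 17; |E(F_11)| = 18.

Discriminant check: Δ ∝ 4a³ + 27b² = 4·9³ + 27·4² = 4·729 + 27·16 ≡ 4 (mod 11). Nonzero ⇒ E is nonsingular.
For each x ∈ F_11, compute rhs = x³ + 9·x + 4 mod 11, then count y ∈ F_11 with y² ≡ rhs.
  x = 0: rhs = 4, matching y values: 2, 9 (2 points).
  x = 1: rhs = 3, matching y values: 5, 6 (2 points).
  x = 2: rhs = 8, matching y values: none (0 points).
  x = 3: rhs = 3, matching y values: 5, 6 (2 points).
  x = 4: rhs = 5, matching y values: 4, 7 (2 points).
  x = 5: rhs = 9, matching y values: 3, 8 (2 points).
  x = 6: rhs = 10, matching y values: none (0 points).
  x = 7: rhs = 3, matching y values: 5, 6 (2 points).
  x = 8: rhs = 5, matching y values: 4, 7 (2 points).
  x = 9: rhs = 0, matching y values: 0 (1 points).
  x = 10: rhs = 5, matching y values: 4, 7 (2 points).
Total affine count: 17.
Full point count |E(F_11)| = 17 + 1 = 18.
Hasse bound: |18 − (11+1)| = |6| = 6 ≤ 2√11 ≈ 6.6332 ✓.


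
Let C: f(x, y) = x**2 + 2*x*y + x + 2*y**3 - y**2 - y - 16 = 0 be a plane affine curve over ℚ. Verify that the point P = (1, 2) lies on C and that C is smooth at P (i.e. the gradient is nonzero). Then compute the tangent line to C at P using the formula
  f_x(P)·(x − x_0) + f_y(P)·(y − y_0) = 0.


Tangent line at P: 7*x + 21*y - 49 = 0.

Step 1: f(1, 2) = 0, so P lies on C.
Step 2: partial derivatives
  f_x(x, y) = 2*x + 2*y + 1, f_y(x, y) = 2*x + 6*y**2 - 2*y - 1.
  f_x(P) = 7, f_y(P) = 21 (gradient nonzero, so P is smooth).
Step 3: tangent line at P: 7·(x − 1) + 21·(y − 2) = 0.
Expanding: 7*x + 21*y - 49 = 0.


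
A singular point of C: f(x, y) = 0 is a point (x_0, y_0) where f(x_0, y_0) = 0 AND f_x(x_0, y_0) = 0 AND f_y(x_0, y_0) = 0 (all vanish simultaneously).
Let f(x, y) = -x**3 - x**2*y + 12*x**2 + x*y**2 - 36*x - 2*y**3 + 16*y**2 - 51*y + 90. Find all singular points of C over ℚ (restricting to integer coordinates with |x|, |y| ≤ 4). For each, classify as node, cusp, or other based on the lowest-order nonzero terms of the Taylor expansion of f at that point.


Singular points: {(3, 3)}; classification: cusp.

Compute partial derivatives:
  f_x = -3*x**2 - 2*x*y + 24*x + y**2 - 36.
  f_y = -x**2 + 2*x*y - 6*y**2 + 32*y - 51.
Scan x_0 ∈ {−4, ..., 4}. For each x_0, f_y(x_0, y) is a polynomial in y; find its integer roots y ∈ {−4, ..., 4}, then test f_x and f at those candidates.
  x = -4: f_y(-4, y) = -6*y**2 + 24*y - 67; no integer root y with |y| ≤ 4.
  x = -3: f_y(-3, y) = -6*y**2 + 26*y - 60; no integer root y with |y| ≤ 4.
  x = -2: f_y(-2, y) = -6*y**2 + 28*y - 55; no integer root y with |y| ≤ 4.
  x = -1: f_y(-1, y) = -6*y**2 + 30*y - 52; no integer root y with |y| ≤ 4.
  x = 0: f_y(0, y) = -6*y**2 + 32*y - 51; no integer root y with |y| ≤ 4.
  x = 1: f_y(1, y) = -6*y**2 + 34*y - 52; no integer root y with |y| ≤ 4.
  x = 2: f_y(2, y) = -6*y**2 + 36*y - 55; no integer root y with |y| ≤ 4.
  x = 3: f_y(3, y) = -6*y**2 + 38*y - 60; vanishes at y ∈ {3}. (3, 3): f_x = 0, f = 0 — SINGULAR.
  x = 4: f_y(4, y) = -6*y**2 + 40*y - 67; no integer root y with |y| ≤ 4.
Only singular point on the grid: (3, 3).
Classify: substitute x = 3 + u, y = 3 + v and expand: f = -u**3 - u**2*v + u*v**2 - 2*v**3 + v**2.
No constant or linear terms (consistent with a singular point). Quadratic part: v**2. Cubic part: -u**3 - u**2*v + u*v**2 - 2*v**3.
The quadratic part v**2 is a perfect square, so there is a single (double) tangent line v = 0, i.e. y = 3. Restricting the cubic part to that line (v = 0) leaves -u**3 ≠ 0, so f is not divisible by v and the branch is v² ≈ u**3 to lowest order — this is a cusp.
Classification: cusp.


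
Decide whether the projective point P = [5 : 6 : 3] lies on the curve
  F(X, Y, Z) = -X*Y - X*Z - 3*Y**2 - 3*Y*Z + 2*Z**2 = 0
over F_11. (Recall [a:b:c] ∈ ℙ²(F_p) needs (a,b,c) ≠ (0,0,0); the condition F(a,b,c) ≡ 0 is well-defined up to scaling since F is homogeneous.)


F(5,6,3) ≡ 9 (mod 11); P is NOT on the curve.

Evaluate F(5, 6, 3) term-by-term (mod 11).
  -X*Y ↦ -1·5·6·1 = -30
  -X*Z ↦ -1·5·1·3 = -15
  -3*Y**2 ↦ -3·1·36·1 = -108
  -3*Y*Z ↦ -3·1·6·3 = -54
  2*Z**2 ↦ 2·1·1·9 = 18
Sum: F(5, 6, 3) = (-30) + (-15) + (-108) + (-54) + (18) = -189.
Reducing mod 11: -189 ≡ 9 (mod 11).
Since F(a, b, c) ≡ 9 ≠ 0 (mod 11), P does NOT lie on the curve.


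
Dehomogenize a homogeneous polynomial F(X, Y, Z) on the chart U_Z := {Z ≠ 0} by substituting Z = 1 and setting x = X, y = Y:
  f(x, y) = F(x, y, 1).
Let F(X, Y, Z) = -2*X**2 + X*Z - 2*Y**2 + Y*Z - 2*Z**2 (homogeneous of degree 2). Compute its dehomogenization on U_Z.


f(x, y) = -2*x**2 + x - 2*y**2 + y - 2

On U_Z we set Z = 1. Each monomial c·X^i·Y^j·Z^k in F becomes c·x^i·y^j·1^k = c·x^i·y^j.
Substituting Z = 1: F(X, Y, 1) = -2*x**2 + x - 2*y**2 + y - 2.
Note: deg(f) ≤ deg(F) = 2; strict inequality happens when F is divisible by Z (lost terms).


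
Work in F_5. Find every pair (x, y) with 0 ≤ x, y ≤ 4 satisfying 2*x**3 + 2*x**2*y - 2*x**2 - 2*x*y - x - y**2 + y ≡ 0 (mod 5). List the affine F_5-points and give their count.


Affine F_5-points: {(0, 0), (0, 1), (2, 1), (2, 4), (3, 1), (3, 2)}; count = 6.

For each of the 25 pairs (x, y) ∈ F_5², evaluate f(x, y) mod 5. Record the zeros.
  x = 0: [0↦0, 1↦0, 2↦3, 3↦4, 4↦3]  zeros at y ∈ {0, 1}
  x = 1: [0↦4, 1↦4, 2↦2, 3↦3, 4↦2]  zeros at y ∈ ∅
  x = 2: [0↦1, 1↦0, 2↦2, 3↦2, 4↦0]  zeros at y ∈ {1, 4}
  x = 3: [0↦3, 1↦0, 2↦0, 3↦3, 4↦4]  zeros at y ∈ {1, 2}
  x = 4: [0↦2, 1↦1, 2↦3, 3↦3, 4↦1]  zeros at y ∈ ∅
Collecting zeros: affine points = {(0, 0), (0, 1), (2, 1), (2, 4), (3, 1), (3, 2)}.
Total count |C(F_5)_aff| = 6.


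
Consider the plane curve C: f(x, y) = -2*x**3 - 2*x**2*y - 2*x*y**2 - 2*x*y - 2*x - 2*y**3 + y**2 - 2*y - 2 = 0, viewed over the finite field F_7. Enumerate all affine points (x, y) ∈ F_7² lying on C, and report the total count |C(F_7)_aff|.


Affine F_7-points: {(3, 5), (4, 1), (4, 2), (4, 4)}; count = 4.

For each of the 49 pairs (x, y) ∈ F_7², evaluate f(x, y) mod 7. Record the zeros.
  x = 0: [0↦5, 1↦2, 2↦3, 3↦3, 4↦4, 5↦1, 6↦3]  zeros at y ∈ ∅
  x = 1: [0↦1, 1↦6, 2↦4, 3↦4, 4↦1, 5↦4, 6↦1]  zeros at y ∈ ∅
  x = 2: [0↦6, 1↦1, 2↦6, 3↦2, 4↦5, 5↦3, 6↦5]  zeros at y ∈ ∅
  x = 3: [0↦1, 1↦3, 2↦4, 3↦6, 4↦4, 5↦0, 6↦3]  zeros at y ∈ {5}
  x = 4: [0↦2, 1↦0, 2↦0, 3↦4, 4↦0, 5↦4, 6↦4]  zeros at y ∈ {1, 2, 4}
  x = 5: [0↦4, 1↦1, 2↦3, 3↦5, 4↦2, 5↦3, 6↦3]  zeros at y ∈ ∅
  x = 6: [0↦2, 1↦1, 2↦1, 3↦4, 4↦5, 5↦6, 6↦2]  zeros at y ∈ ∅
Collecting zeros: affine points = {(3, 5), (4, 1), (4, 2), (4, 4)}.
Total count |C(F_7)_aff| = 4.


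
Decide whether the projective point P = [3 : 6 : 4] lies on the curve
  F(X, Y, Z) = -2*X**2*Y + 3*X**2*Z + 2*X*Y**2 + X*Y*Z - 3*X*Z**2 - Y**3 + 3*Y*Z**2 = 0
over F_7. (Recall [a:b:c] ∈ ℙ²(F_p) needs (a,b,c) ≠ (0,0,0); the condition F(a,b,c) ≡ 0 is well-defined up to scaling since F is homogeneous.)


F(3,6,4) ≡ 6 (mod 7); P is NOT on the curve.

Evaluate F(3, 6, 4) term-by-term (mod 7).
  -2*X**2*Y ↦ -2·9·6·1 = -108
  3*X**2*Z ↦ 3·9·1·4 = 108
  2*X*Y**2 ↦ 2·3·36·1 = 216
  X*Y*Z ↦ 1·3·6·4 = 72
  -3*X*Z**2 ↦ -3·3·1·16 = -144
  -Y**3 ↦ -1·1·216·1 = -216
  3*Y*Z**2 ↦ 3·1·6·16 = 288
Sum: F(3, 6, 4) = (-108) + (108) + (216) + (72) + (-144) + (-216) + (288) = 216.
Reducing mod 7: 216 ≡ 6 (mod 7).
Since F(a, b, c) ≡ 6 ≠ 0 (mod 7), P does NOT lie on the curve.


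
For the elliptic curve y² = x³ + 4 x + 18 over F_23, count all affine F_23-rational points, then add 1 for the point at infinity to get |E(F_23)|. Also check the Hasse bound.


Affine points = {(0, 8), (0, 15), (1, 0), (4, 11), (4, 12), (5, 5), (5, 18), (9, 1), (9, 22), (10, 0), (11, 6), (11, 17), (12, 0), (13, 6), (13, 17), (14, 9), (14, 14), (15, 7), (15, 16), (17, 10), (17, 13), (20, 5), (20, 18), (21, 5), (21, 18), (22, 6), (22, 17)}; affine count = 27; |E(F_23)| = 28.

Discriminant check: Δ ∝ 4a³ + 27b² = 4·4³ + 27·18² = 4·64 + 27·324 ≡ 11 (mod 23). Nonzero ⇒ E is nonsingular.
For each x ∈ F_23, compute rhs = x³ + 4·x + 18 mod 23, then count y ∈ F_23 with y² ≡ rhs.
  x = 0: rhs = 18, matching y values: 8, 15 (2 points).
  x = 1: rhs = 0, matching y values: 0 (1 points).
  x = 2: rhs = 11, matching y values: none (0 points).
  x = 3: rhs = 11, matching y values: none (0 points).
  x = 4: rhs = 6, matching y values: 11, 12 (2 points).
  x = 5: rhs = 2, matching y values: 5, 18 (2 points).
  x = 6: rhs = 5, matching y values: none (0 points).
  x = 7: rhs = 21, matching y values: none (0 points).
  x = 8: rhs = 10, matching y values: none (0 points).
  x = 9: rhs = 1, matching y values: 1, 22 (2 points).
  x = 10: rhs = 0, matching y values: 0 (1 points).
  x = 11: rhs = 13, matching y values: 6, 17 (2 points).
  x = 12: rhs = 0, matching y values: 0 (1 points).
  x = 13: rhs = 13, matching y values: 6, 17 (2 points).
  x = 14: rhs = 12, matching y values: 9, 14 (2 points).
  x = 15: rhs = 3, matching y values: 7, 16 (2 points).
  x = 16: rhs = 15, matching y values: none (0 points).
  x = 17: rhs = 8, matching y values: 10, 13 (2 points).
  x = 18: rhs = 11, matching y values: none (0 points).
  x = 19: rhs = 7, matching y values: none (0 points).
  x = 20: rhs = 2, matching y values: 5, 18 (2 points).
  x = 21: rhs = 2, matching y values: 5, 18 (2 points).
  x = 22: rhs = 13, matching y values: 6, 17 (2 points).
Total affine count: 27.
Full point count |E(F_23)| = 27 + 1 = 28.
Hasse bound: |28 − (23+1)| = |4| = 4 ≤ 2√23 ≈ 9.5917 ✓.


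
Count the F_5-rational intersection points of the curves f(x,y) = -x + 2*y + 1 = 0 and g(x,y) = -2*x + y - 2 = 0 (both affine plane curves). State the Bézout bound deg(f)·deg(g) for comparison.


Common zeros: {(0, 2)}; count = 1; Bézout bound = 1.

deg(f) = 1, deg(g) = 1, so Bézout bound = 1.
Scan x ∈ F_5. For each x, list the y ∈ F_5 with f(x, y) ≡ 0 and those with g(x, y) ≡ 0 (mod 5); the common zeros in that column are the intersection.
  x = 0: f ≡ 0 at y ∈ {2}; g ≡ 0 at y ∈ {2}; common: {2}.
  x = 1: f ≡ 0 at y ∈ {0}; g ≡ 0 at y ∈ {4}; common: ∅.
  x = 2: f ≡ 0 at y ∈ {3}; g ≡ 0 at y ∈ {1}; common: ∅.
  x = 3: f ≡ 0 at y ∈ {1}; g ≡ 0 at y ∈ {3}; common: ∅.
  x = 4: f ≡ 0 at y ∈ {4}; g ≡ 0 at y ∈ {0}; common: ∅.
Collecting: common zeros = {(0, 2)}, so the count is 1.
Comparison with the Bézout bound: 1 ≤ 1 = deg(f)·deg(g), as expected for curves with no common component (the bound is attained).


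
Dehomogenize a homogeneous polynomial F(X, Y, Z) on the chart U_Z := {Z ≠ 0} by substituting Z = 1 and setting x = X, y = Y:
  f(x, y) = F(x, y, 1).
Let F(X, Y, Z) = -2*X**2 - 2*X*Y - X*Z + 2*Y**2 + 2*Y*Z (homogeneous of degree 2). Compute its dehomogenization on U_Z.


f(x, y) = -2*x**2 - 2*x*y - x + 2*y**2 + 2*y

On U_Z we set Z = 1. Each monomial c·X^i·Y^j·Z^k in F becomes c·x^i·y^j·1^k = c·x^i·y^j.
Substituting Z = 1: F(X, Y, 1) = -2*x**2 - 2*x*y - x + 2*y**2 + 2*y.
Note: deg(f) ≤ deg(F) = 2; strict inequality happens when F is divisible by Z (lost terms).


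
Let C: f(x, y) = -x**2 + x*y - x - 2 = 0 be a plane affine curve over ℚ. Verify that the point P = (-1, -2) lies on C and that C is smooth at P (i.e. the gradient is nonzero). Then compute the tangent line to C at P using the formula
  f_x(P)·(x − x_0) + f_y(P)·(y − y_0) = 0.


Tangent line at P: -x - y - 3 = 0.

Step 1: f(-1, -2) = 0, so P lies on C.
Step 2: partial derivatives
  f_x(x, y) = -2*x + y - 1, f_y(x, y) = x.
  f_x(P) = -1, f_y(P) = -1 (gradient nonzero, so P is smooth).
Step 3: tangent line at P: -1·(x − -1) + -1·(y − -2) = 0.
Expanding: -x - y - 3 = 0.


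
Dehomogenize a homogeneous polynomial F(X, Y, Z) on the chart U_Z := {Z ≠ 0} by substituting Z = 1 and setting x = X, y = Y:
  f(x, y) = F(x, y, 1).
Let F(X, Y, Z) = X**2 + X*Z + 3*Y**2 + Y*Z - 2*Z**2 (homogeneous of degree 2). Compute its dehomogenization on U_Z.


f(x, y) = x**2 + x + 3*y**2 + y - 2

On U_Z we set Z = 1. Each monomial c·X^i·Y^j·Z^k in F becomes c·x^i·y^j·1^k = c·x^i·y^j.
Substituting Z = 1: F(X, Y, 1) = x**2 + x + 3*y**2 + y - 2.
Note: deg(f) ≤ deg(F) = 2; strict inequality happens when F is divisible by Z (lost terms).


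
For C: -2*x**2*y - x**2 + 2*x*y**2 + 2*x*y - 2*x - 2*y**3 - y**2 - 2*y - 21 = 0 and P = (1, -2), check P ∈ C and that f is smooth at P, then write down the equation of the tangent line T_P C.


Tangent line at P: 8*x - 30*y - 68 = 0.

Step 1: f(1, -2) = 0, so P lies on C.
Step 2: partial derivatives
  f_x(x, y) = -4*x*y - 2*x + 2*y**2 + 2*y - 2, f_y(x, y) = -2*x**2 + 4*x*y + 2*x - 6*y**2 - 2*y - 2.
  f_x(P) = 8, f_y(P) = -30 (gradient nonzero, so P is smooth).
Step 3: tangent line at P: 8·(x − 1) + -30·(y − -2) = 0.
Expanding: 8*x - 30*y - 68 = 0.


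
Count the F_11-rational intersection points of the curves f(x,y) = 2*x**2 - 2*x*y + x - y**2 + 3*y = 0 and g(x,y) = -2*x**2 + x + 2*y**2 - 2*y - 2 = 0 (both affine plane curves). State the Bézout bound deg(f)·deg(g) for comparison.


Common zeros: {(8, 3)}; count = 1; Bézout bound = 4.

deg(f) = 2, deg(g) = 2, so Bézout bound = 4.
Scan x ∈ F_11. For each x, list the y ∈ F_11 with f(x, y) ≡ 0 and those with g(x, y) ≡ 0 (mod 11); the common zeros in that column are the intersection.
  x = 0: f ≡ 0 at y ∈ {0, 3}; g ≡ 0 at y ∈ {4, 8}; common: ∅.
  x = 1: f ≡ 0 at y ∈ ∅; g ≡ 0 at y ∈ ∅; common: ∅.
  x = 2: f ≡ 0 at y ∈ ∅; g ≡ 0 at y ∈ ∅; common: ∅.
  x = 3: f ≡ 0 at y ∈ {2, 6}; g ≡ 0 at y ∈ ∅; common: ∅.
  x = 4: f ≡ 0 at y ∈ {2, 4}; g ≡ 0 at y ∈ ∅; common: ∅.
  x = 5: f ≡ 0 at y ∈ {0, 4}; g ≡ 0 at y ∈ ∅; common: ∅.
  x = 6: f ≡ 0 at y ∈ ∅; g ≡ 0 at y ∈ {4, 8}; common: ∅.
  x = 7: f ≡ 0 at y ∈ ∅; g ≡ 0 at y ∈ {6}; common: ∅.
  x = 8: f ≡ 0 at y ∈ {3, 6}; g ≡ 0 at y ∈ {3, 9}; common: {3}.
  x = 9: f ≡ 0 at y ∈ ∅; g ≡ 0 at y ∈ {3, 9}; common: ∅.
  x = 10: f ≡ 0 at y ∈ ∅; g ≡ 0 at y ∈ {6}; common: ∅.
Collecting: common zeros = {(8, 3)}, so the count is 1.
Comparison with the Bézout bound: 1 ≤ 4 = deg(f)·deg(g), as expected for curves with no common component (the affine F_11-count falls short of the bound because intersections may lie at infinity, over extension fields, or carry multiplicity).


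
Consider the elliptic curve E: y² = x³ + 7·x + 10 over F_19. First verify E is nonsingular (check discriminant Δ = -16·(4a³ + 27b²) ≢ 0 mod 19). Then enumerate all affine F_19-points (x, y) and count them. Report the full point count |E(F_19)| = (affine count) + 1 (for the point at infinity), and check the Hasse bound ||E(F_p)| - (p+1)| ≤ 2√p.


Affine points = {(3, 1), (3, 18), (4, 8), (4, 11), (9, 2), (9, 17), (10, 4), (10, 15), (12, 6), (12, 13), (16, 0), (17, 8), (17, 11)}; affine count = 13; |E(F_19)| = 14.

Discriminant check: Δ ∝ 4a³ + 27b² = 4·7³ + 27·10² = 4·343 + 27·100 ≡ 6 (mod 19). Nonzero ⇒ E is nonsingular.
For each x ∈ F_19, compute rhs = x³ + 7·x + 10 mod 19, then count y ∈ F_19 with y² ≡ rhs.
  x = 0: rhs = 10, matching y values: none (0 points).
  x = 1: rhs = 18, matching y values: none (0 points).
  x = 2: rhs = 13, matching y values: none (0 points).
  x = 3: rhs = 1, matching y values: 1, 18 (2 points).
  x = 4: rhs = 7, matching y values: 8, 11 (2 points).
  x = 5: rhs = 18, matching y values: none (0 points).
  x = 6: rhs = 2, matching y values: none (0 points).
  x = 7: rhs = 3, matching y values: none (0 points).
  x = 8: rhs = 8, matching y values: none (0 points).
  x = 9: rhs = 4, matching y values: 2, 17 (2 points).
  x = 10: rhs = 16, matching y values: 4, 15 (2 points).
  x = 11: rhs = 12, matching y values: none (0 points).
  x = 12: rhs = 17, matching y values: 6, 13 (2 points).
  x = 13: rhs = 18, matching y values: none (0 points).
  x = 14: rhs = 2, matching y values: none (0 points).
  x = 15: rhs = 13, matching y values: none (0 points).
  x = 16: rhs = 0, matching y values: 0 (1 points).
  x = 17: rhs = 7, matching y values: 8, 11 (2 points).
  x = 18: rhs = 2, matching y values: none (0 points).
Total affine count: 13.
Full point count |E(F_19)| = 13 + 1 = 14.
Hasse bound: |14 − (19+1)| = |-6| = 6 ≤ 2√19 ≈ 8.7178 ✓.


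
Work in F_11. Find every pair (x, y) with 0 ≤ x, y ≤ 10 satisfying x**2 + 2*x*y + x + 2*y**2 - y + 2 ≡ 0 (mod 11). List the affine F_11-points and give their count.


Affine F_11-points: {(2, 2), (3, 4), (3, 10), (4, 0), (4, 2), (5, 3), (5, 9), (6, 0), (9, 9), (9, 10), (10, 3), (10, 4)}; count = 12.

For each of the 121 pairs (x, y) ∈ F_11², evaluate f(x, y) mod 11. Record the zeros.
  x = 0: [0↦2, 1↦3, 2↦8, 3↦6, 4↦8, 5↦3, 6↦2, 7↦5, 8↦1, 9↦1, 10↦5]  zeros at y ∈ ∅
  x = 1: [0↦4, 1↦7, 2↦3, 3↦3, 4↦7, 5↦4, 6↦5, 7↦10, 8↦8, 9↦10, 10↦5]  zeros at y ∈ ∅
  x = 2: [0↦8, 1↦2, 2↦0, 3↦2, 4↦8, 5↦7, 6↦10, 7↦6, 8↦6, 9↦10, 10↦7]  zeros at y ∈ {2}
  x = 3: [0↦3, 1↦10, 2↦10, 3↦3, 4↦0, 5↦1, 6↦6, 7↦4, 8↦6, 9↦1, 10↦0]  zeros at y ∈ {4, 10}
  x = 4: [0↦0, 1↦9, 2↦0, 3↦6, 4↦5, 5↦8, 6↦4, 7↦4, 8↦8, 9↦5, 10↦6]  zeros at y ∈ {0, 2}
  x = 5: [0↦10, 1↦10, 2↦3, 3↦0, 4↦1, 5↦6, 6↦4, 7↦6, 8↦1, 9↦0, 10↦3]  zeros at y ∈ {3, 9}
  x = 6: [0↦0, 1↦2, 2↦8, 3↦7, 4↦10, 5↦6, 6↦6, 7↦10, 8↦7, 9↦8, 10↦2]  zeros at y ∈ {0}
  x = 7: [0↦3, 1↦7, 2↦4, 3↦5, 4↦10, 5↦8, 6↦10, 7↦5, 8↦4, 9↦7, 10↦3]  zeros at y ∈ ∅
  x = 8: [0↦8, 1↦3, 2↦2, 3↦5, 4↦1, 5↦1, 6↦5, 7↦2, 8↦3, 9↦8, 10↦6]  zeros at y ∈ ∅
  x = 9: [0↦4, 1↦1, 2↦2, 3↦7, 4↦5, 5↦7, 6↦2, 7↦1, 8↦4, 9↦0, 10↦0]  zeros at y ∈ {9, 10}
  x = 10: [0↦2, 1↦1, 2↦4, 3↦0, 4↦0, 5↦4, 6↦1, 7↦2, 8↦7, 9↦5, 10↦7]  zeros at y ∈ {3, 4}
Collecting zeros: affine points = {(2, 2), (3, 4), (3, 10), (4, 0), (4, 2), (5, 3), (5, 9), (6, 0), (9, 9), (9, 10), (10, 3), (10, 4)}.
Total count |C(F_11)_aff| = 12.


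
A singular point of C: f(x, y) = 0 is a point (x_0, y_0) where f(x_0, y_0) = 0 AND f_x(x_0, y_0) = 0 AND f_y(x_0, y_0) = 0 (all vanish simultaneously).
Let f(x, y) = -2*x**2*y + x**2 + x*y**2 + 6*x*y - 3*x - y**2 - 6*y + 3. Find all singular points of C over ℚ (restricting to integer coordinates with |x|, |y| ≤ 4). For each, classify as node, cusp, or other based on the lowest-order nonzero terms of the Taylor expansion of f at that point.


Singular points: {(2, 1)}; classification: node.

Compute partial derivatives:
  f_x = -4*x*y + 2*x + y**2 + 6*y - 3.
  f_y = -2*x**2 + 2*x*y + 6*x - 2*y - 6.
Scan x_0 ∈ {−4, ..., 4}. For each x_0, f_y(x_0, y) is a polynomial in y; find its integer roots y ∈ {−4, ..., 4}, then test f_x and f at those candidates.
  x = -4: f_y(-4, y) = -10*y - 62; no integer root y with |y| ≤ 4.
  x = -3: f_y(-3, y) = -8*y - 42; no integer root y with |y| ≤ 4.
  x = -2: f_y(-2, y) = -6*y - 26; no integer root y with |y| ≤ 4.
  x = -1: f_y(-1, y) = -4*y - 14; no integer root y with |y| ≤ 4.
  x = 0: f_y(0, y) = -2*y - 6; vanishes at y ∈ {-3}. (0, -3): f_x = -12 ≠ 0.
  x = 1: f_y(1, y) = -2; no integer root y with |y| ≤ 4.
  x = 2: f_y(2, y) = 2*y - 2; vanishes at y ∈ {1}. (2, 1): f_x = 0, f = 0 — SINGULAR.
  x = 3: f_y(3, y) = 4*y - 6; no integer root y with |y| ≤ 4.
  x = 4: f_y(4, y) = 6*y - 14; no integer root y with |y| ≤ 4.
Only singular point on the grid: (2, 1).
Classify: substitute x = 2 + u, y = 1 + v and expand: f = -2*u**2*v - u**2 + u*v**2 + v**2.
No constant or linear terms (consistent with a singular point). Quadratic part: -u**2 + v**2. Cubic part: -2*u**2*v + u*v**2.
The quadratic part v**2 - u**2 = (v − u)(v + u) splits into two distinct linear factors, so there are two distinct tangent lines y − 1 = ±(x − 2) — this is a node (ordinary double point).
Classification: node.


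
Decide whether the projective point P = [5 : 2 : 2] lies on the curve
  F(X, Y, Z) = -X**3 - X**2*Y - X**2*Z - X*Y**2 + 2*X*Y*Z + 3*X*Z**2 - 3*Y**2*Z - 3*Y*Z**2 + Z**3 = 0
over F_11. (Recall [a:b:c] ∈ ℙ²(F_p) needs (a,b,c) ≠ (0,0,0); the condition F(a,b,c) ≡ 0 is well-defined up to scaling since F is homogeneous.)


F(5,2,2) ≡ 2 (mod 11); P is NOT on the curve.

Evaluate F(5, 2, 2) term-by-term (mod 11).
  -X**3 ↦ -1·125·1·1 = -125
  -X**2*Y ↦ -1·25·2·1 = -50
  -X**2*Z ↦ -1·25·1·2 = -50
  -X*Y**2 ↦ -1·5·4·1 = -20
  2*X*Y*Z ↦ 2·5·2·2 = 40
  3*X*Z**2 ↦ 3·5·1·4 = 60
  -3*Y**2*Z ↦ -3·1·4·2 = -24
  -3*Y*Z**2 ↦ -3·1·2·4 = -24
  Z**3 ↦ 1·1·1·8 = 8
Sum: F(5, 2, 2) = (-125) + (-50) + (-50) + (-20) + (40) + (60) + (-24) + (-24) + (8) = -185.
Reducing mod 11: -185 ≡ 2 (mod 11).
Since F(a, b, c) ≡ 2 ≠ 0 (mod 11), P does NOT lie on the curve.


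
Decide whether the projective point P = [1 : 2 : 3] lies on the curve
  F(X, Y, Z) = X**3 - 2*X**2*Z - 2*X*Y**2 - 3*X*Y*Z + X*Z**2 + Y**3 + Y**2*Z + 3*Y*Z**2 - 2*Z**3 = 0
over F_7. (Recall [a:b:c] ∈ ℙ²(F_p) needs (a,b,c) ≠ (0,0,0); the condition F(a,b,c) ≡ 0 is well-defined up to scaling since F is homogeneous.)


F(1,2,3) ≡ 5 (mod 7); P is NOT on the curve.

Evaluate F(1, 2, 3) term-by-term (mod 7).
  X**3 ↦ 1·1·1·1 = 1
  -2*X**2*Z ↦ -2·1·1·3 = -6
  -2*X*Y**2 ↦ -2·1·4·1 = -8
  -3*X*Y*Z ↦ -3·1·2·3 = -18
  X*Z**2 ↦ 1·1·1·9 = 9
  Y**3 ↦ 1·1·8·1 = 8
  Y**2*Z ↦ 1·1·4·3 = 12
  3*Y*Z**2 ↦ 3·1·2·9 = 54
  -2*Z**3 ↦ -2·1·1·27 = -54
Sum: F(1, 2, 3) = (1) + (-6) + (-8) + (-18) + (9) + (8) + (12) + (54) + (-54) = -2.
Reducing mod 7: -2 ≡ 5 (mod 7).
Since F(a, b, c) ≡ 5 ≠ 0 (mod 7), P does NOT lie on the curve.


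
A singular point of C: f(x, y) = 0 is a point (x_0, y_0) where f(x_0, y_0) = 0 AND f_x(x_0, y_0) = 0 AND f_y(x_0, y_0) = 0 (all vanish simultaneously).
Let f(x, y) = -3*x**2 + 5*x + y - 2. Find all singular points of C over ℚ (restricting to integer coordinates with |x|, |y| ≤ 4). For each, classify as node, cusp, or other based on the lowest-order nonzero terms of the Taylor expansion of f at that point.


No singular points in the scanned grid; C is smooth there.

Compute partial derivatives:
  f_x = 5 - 6*x.
  f_y = 1.
f_y = 1 is a nonzero constant, so f_y never vanishes: no point (x, y) can satisfy f = f_x = f_y = 0. In particular no (x, y) ∈ {−4, ..., 4}² is singular; the curve is smooth.


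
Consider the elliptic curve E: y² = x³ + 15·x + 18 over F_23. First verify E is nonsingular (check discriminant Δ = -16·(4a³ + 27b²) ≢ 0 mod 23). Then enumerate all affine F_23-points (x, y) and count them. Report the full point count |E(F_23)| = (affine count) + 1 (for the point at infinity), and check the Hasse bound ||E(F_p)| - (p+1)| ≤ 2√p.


Affine points = {(0, 8), (0, 15), (4, 2), (4, 21), (6, 5), (6, 18), (7, 11), (7, 12), (8, 11), (8, 12), (9, 10), (9, 13), (10, 8), (10, 15), (13, 8), (13, 15), (18, 5), (18, 18), (19, 3), (19, 20), (21, 7), (21, 16), (22, 5), (22, 18)}; affine count = 24; |E(F_23)| = 25.

Discriminant check: Δ ∝ 4a³ + 27b² = 4·15³ + 27·18² = 4·3375 + 27·324 ≡ 7 (mod 23). Nonzero ⇒ E is nonsingular.
For each x ∈ F_23, compute rhs = x³ + 15·x + 18 mod 23, then count y ∈ F_23 with y² ≡ rhs.
  x = 0: rhs = 18, matching y values: 8, 15 (2 points).
  x = 1: rhs = 11, matching y values: none (0 points).
  x = 2: rhs = 10, matching y values: none (0 points).
  x = 3: rhs = 21, matching y values: none (0 points).
  x = 4: rhs = 4, matching y values: 2, 21 (2 points).
  x = 5: rhs = 11, matching y values: none (0 points).
  x = 6: rhs = 2, matching y values: 5, 18 (2 points).
  x = 7: rhs = 6, matching y values: 11, 12 (2 points).
  x = 8: rhs = 6, matching y values: 11, 12 (2 points).
  x = 9: rhs = 8, matching y values: 10, 13 (2 points).
  x = 10: rhs = 18, matching y values: 8, 15 (2 points).
  x = 11: rhs = 19, matching y values: none (0 points).
  x = 12: rhs = 17, matching y values: none (0 points).
  x = 13: rhs = 18, matching y values: 8, 15 (2 points).
  x = 14: rhs = 5, matching y values: none (0 points).
  x = 15: rhs = 7, matching y values: none (0 points).
  x = 16: rhs = 7, matching y values: none (0 points).
  x = 17: rhs = 11, matching y values: none (0 points).
  x = 18: rhs = 2, matching y values: 5, 18 (2 points).
  x = 19: rhs = 9, matching y values: 3, 20 (2 points).
  x = 20: rhs = 15, matching y values: none (0 points).
  x = 21: rhs = 3, matching y values: 7, 16 (2 points).
  x = 22: rhs = 2, matching y values: 5, 18 (2 points).
Total affine count: 24.
Full point count |E(F_23)| = 24 + 1 = 25.
Hasse bound: |25 − (23+1)| = |1| = 1 ≤ 2√23 ≈ 9.5917 ✓.
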